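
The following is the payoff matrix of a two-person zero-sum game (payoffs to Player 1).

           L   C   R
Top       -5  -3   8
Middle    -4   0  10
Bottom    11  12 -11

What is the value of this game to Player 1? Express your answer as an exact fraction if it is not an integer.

Row minima: Top → -5, Middle → -4, Bottom → -11; maximin = -4.
Column maxima: L → 11, C → 12, R → 10; minimax = 10.
-4 ≠ 10, so there is no saddle point; optimal play is mixed.
Top is strictly dominated by Middle, so Player 1 never plays it.
C is strictly dominated by L (it gives Player 1 strictly more in every row), so Player 2 never plays it.
On the remaining 2×2 (Middle, Bottom vs L, R):
Let Player 1 play Middle with probability p. Expected payoff against L: (-4)p + 11(1−p) = −15p + 11; against R: 10p + (-11)(1−p) = 21p − 11.
Setting these equal: −15p + 11 = 21p − 11 ⇒ −36p = -22 ⇒ p = 11/18, and the value is (-15)·(11/18) + 11 = 11/6.
For Player 2: with q = P(L), equating Middle's and Bottom's payoffs gives −14q + 10 = 22q − 11 ⇒ q = 7/12.

11/6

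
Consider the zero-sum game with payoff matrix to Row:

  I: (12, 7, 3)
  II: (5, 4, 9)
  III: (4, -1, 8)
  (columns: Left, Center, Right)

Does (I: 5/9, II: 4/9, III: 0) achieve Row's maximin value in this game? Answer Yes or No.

Yes

Against Left this mix gives (5/9)·12 + (4/9)·5 = 80/9.
Against Center this mix gives (5/9)·7 + (4/9)·4 = 17/3.
Against Right this mix gives (5/9)·3 + (4/9)·9 = 17/3.
All of Column's active replies (Center, Right) yield 17/3, and no column does worse for Row. The mix makes Column indifferent and guarantees 17/3, so it is optimal.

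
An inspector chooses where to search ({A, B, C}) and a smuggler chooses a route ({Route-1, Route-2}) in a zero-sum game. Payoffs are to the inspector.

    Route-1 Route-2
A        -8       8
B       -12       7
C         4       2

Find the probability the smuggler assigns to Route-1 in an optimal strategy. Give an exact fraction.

1/3

Row minima: A → -8, B → -12, C → 2; maximin = 2.
Column maxima: Route-1 → 4, Route-2 → 8; minimax = 4.
2 ≠ 4, so there is no saddle point; optimal play is mixed.
B is strictly dominated by A, so the inspector never plays it.
On the remaining 2×2 (A, C vs Route-1, Route-2):
Let the inspector play A with probability p. Expected payoff against Route-1: (-8)p + 4(1−p) = −12p + 4; against Route-2: 8p + 2(1−p) = 6p + 2.
Setting these equal: −12p + 4 = 6p + 2 ⇒ −18p = -2 ⇒ p = 1/9, and the value is (-12)·(1/9) + 4 = 8/3.
For the smuggler: with q = P(Route-1), equating A's and C's payoffs gives −16q + 8 = 2q + 2 ⇒ q = 1/3.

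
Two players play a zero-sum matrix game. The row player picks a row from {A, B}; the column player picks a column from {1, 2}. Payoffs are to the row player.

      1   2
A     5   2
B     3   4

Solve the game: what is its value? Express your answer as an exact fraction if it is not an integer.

Row minima: A → 2, B → 3; maximin = 3.
Column maxima: 1 → 5, 2 → 4; minimax = 4.
3 ≠ 4, so there is no saddle point; optimal play is mixed.
Let the row player play A with probability p. Expected payoff against 1: 5p + 3(1−p) = 2p + 3; against 2: 2p + 4(1−p) = −2p + 4.
Setting these equal: 2p + 3 = −2p + 4 ⇒ 4p = 1 ⇒ p = 1/4, and the value is (2)·(1/4) + 3 = 7/2.
For the column player: with q = P(1), equating A's and B's payoffs gives 3q + 2 = −q + 4 ⇒ q = 1/2.

7/2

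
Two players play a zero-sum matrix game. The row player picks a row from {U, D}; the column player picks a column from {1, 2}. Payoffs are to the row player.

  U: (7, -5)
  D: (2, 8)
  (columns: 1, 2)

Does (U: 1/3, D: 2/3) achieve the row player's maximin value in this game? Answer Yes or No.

Against 1 this mix gives (1/3)·7 + (2/3)·2 = 11/3.
Against 2 this mix gives (1/3)·(-5) + (2/3)·8 = 11/3.
All of the column player's active replies (1, 2) yield 11/3, and no column does worse for the row player. The mix makes the column player indifferent and guarantees 11/3, so it is optimal.

Yes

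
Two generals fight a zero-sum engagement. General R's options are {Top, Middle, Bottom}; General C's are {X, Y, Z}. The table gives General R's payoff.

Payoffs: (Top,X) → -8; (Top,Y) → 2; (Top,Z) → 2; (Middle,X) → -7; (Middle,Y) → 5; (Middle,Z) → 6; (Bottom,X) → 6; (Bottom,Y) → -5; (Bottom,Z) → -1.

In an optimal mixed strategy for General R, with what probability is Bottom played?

12/23

Row minima: Top → -8, Middle → -7, Bottom → -5; maximin = -5.
Column maxima: X → 6, Y → 5, Z → 6; minimax = 5.
-5 ≠ 5, so there is no saddle point; optimal play is mixed.
Top is strictly dominated by Middle, so General R never plays it.
With Top eliminated, Z is strictly dominated by Y (it gives General R strictly more in every remaining row), so General C never plays it.
On the remaining 2×2 (Middle, Bottom vs X, Y):
Let General R play Middle with probability p. Expected payoff against X: (-7)p + 6(1−p) = −13p + 6; against Y: 5p + (-5)(1−p) = 10p − 5.
Setting these equal: −13p + 6 = 10p − 5 ⇒ −23p = -11 ⇒ p = 11/23, and the value is (-13)·(11/23) + 6 = -5/23.
For General C: with q = P(X), equating Middle's and Bottom's payoffs gives −12q + 5 = 11q − 5 ⇒ q = 10/23.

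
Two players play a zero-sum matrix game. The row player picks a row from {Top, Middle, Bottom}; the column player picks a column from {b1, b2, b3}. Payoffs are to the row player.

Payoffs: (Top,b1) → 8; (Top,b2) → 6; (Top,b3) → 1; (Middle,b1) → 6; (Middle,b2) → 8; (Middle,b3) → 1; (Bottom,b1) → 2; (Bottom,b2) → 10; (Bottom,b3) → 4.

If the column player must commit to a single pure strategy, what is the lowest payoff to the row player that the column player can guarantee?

4

Column maxima: b1 → 8, b2 → 10, b3 → 4.
The smallest of these is 4.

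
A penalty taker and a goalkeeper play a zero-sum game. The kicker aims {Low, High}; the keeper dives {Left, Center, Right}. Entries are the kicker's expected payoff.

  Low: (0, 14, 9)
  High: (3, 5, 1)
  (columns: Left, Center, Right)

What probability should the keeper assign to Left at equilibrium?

Row minima: Low → 0, High → 1; maximin = 1.
Column maxima: Left → 3, Center → 14, Right → 9; minimax = 3.
1 ≠ 3, so there is no saddle point; optimal play is mixed.
Center is strictly dominated by Left (it gives the kicker strictly more in every row), so the keeper never plays it.
On the remaining 2×2 (Low, High vs Left, Right):
Let the kicker play Low with probability p. Expected payoff against Left: 0p + 3(1−p) = −3p + 3; against Right: 9p + 1(1−p) = 8p + 1.
Setting these equal: −3p + 3 = 8p + 1 ⇒ −11p = -2 ⇒ p = 2/11, and the value is (-3)·(2/11) + 3 = 27/11.
For the keeper: with q = P(Left), equating Low's and High's payoffs gives −9q + 9 = 2q + 1 ⇒ q = 8/11.

8/11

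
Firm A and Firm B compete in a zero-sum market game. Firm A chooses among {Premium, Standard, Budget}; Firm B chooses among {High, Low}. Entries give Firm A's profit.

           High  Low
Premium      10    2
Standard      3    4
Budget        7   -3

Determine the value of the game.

34/9

Row minima: Premium → 2, Standard → 3, Budget → -3; maximin = 3.
Column maxima: High → 10, Low → 4; minimax = 4.
3 ≠ 4, so there is no saddle point; optimal play is mixed.
Budget is strictly dominated by Premium, so Firm A never plays it.
On the remaining 2×2 (Premium, Standard vs High, Low):
Let Firm A play Premium with probability p. Expected payoff against High: 10p + 3(1−p) = 7p + 3; against Low: 2p + 4(1−p) = −2p + 4.
Setting these equal: 7p + 3 = −2p + 4 ⇒ 9p = 1 ⇒ p = 1/9, and the value is (7)·(1/9) + 3 = 34/9.
For Firm B: with q = P(High), equating Premium's and Standard's payoffs gives 8q + 2 = −q + 4 ⇒ q = 2/9.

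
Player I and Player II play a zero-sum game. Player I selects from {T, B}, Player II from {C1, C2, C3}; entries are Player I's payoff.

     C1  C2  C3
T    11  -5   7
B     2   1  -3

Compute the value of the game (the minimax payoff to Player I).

Row minima: T → -5, B → -3; maximin = -3.
Column maxima: C1 → 11, C2 → 1, C3 → 7; minimax = 1.
-3 ≠ 1, so there is no saddle point; optimal play is mixed.
C1 is strictly dominated by C2 (it gives Player I strictly more in every row), so Player II never plays it.
On the remaining 2×2 (T, B vs C2, C3):
Let Player I play T with probability p. Expected payoff against C2: (-5)p + 1(1−p) = −6p + 1; against C3: 7p + (-3)(1−p) = 10p − 3.
Setting these equal: −6p + 1 = 10p − 3 ⇒ −16p = -4 ⇒ p = 1/4, and the value is (-6)·(1/4) + 1 = -1/2.
For Player II: with q = P(C2), equating T's and B's payoffs gives −12q + 7 = 4q − 3 ⇒ q = 5/8.

-1/2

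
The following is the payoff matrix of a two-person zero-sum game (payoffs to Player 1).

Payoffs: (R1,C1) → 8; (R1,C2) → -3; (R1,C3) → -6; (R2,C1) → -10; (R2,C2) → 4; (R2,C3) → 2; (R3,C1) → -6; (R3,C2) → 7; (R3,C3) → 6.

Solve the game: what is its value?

6/13

Row minima: R1 → -6, R2 → -10, R3 → -6; maximin = -6.
Column maxima: C1 → 8, C2 → 7, C3 → 6; minimax = 6.
-6 ≠ 6, so there is no saddle point; optimal play is mixed.
R2 is strictly dominated by R3, so Player 1 never plays it.
C2 is strictly dominated by C3 (it gives Player 1 strictly more in every row), so Player 2 never plays it.
On the remaining 2×2 (R1, R3 vs C1, C3):
Let Player 1 play R1 with probability p. Expected payoff against C1: 8p + (-6)(1−p) = 14p − 6; against C3: (-6)p + 6(1−p) = −12p + 6.
Setting these equal: 14p − 6 = −12p + 6 ⇒ 26p = 12 ⇒ p = 6/13, and the value is (14)·(6/13) − 6 = 6/13.
For Player 2: with q = P(C1), equating R1's and R3's payoffs gives 14q − 6 = −12q + 6 ⇒ q = 6/13.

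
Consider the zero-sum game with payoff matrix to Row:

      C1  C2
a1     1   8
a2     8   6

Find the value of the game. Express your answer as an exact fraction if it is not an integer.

Row minima: a1 → 1, a2 → 6; maximin = 6.
Column maxima: C1 → 8, C2 → 8; minimax = 8.
6 ≠ 8, so there is no saddle point; optimal play is mixed.
Let Row play a1 with probability p. Expected payoff against C1: 1p + 8(1−p) = −7p + 8; against C2: 8p + 6(1−p) = 2p + 6.
Setting these equal: −7p + 8 = 2p + 6 ⇒ −9p = -2 ⇒ p = 2/9, and the value is (-7)·(2/9) + 8 = 58/9.
For Column: with q = P(C1), equating a1's and a2's payoffs gives −7q + 8 = 2q + 6 ⇒ q = 2/9.

58/9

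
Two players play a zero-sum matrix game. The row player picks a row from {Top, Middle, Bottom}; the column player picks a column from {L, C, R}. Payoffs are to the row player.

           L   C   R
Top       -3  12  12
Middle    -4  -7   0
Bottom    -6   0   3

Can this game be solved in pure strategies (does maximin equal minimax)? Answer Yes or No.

Row minima: Top → -3, Middle → -7, Bottom → -6; maximin = -3.
Column maxima: L → -3, C → 12, R → 12; minimax = -3.
maximin = minimax = -3, so a saddle point exists.

Yes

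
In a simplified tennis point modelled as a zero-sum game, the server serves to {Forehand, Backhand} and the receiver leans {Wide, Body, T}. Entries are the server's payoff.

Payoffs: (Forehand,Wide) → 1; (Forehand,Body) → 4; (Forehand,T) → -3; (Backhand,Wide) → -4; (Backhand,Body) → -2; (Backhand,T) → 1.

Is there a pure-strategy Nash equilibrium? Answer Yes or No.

Row minima: Forehand → -3, Backhand → -4; maximin = -3.
Column maxima: Wide → 1, Body → 4, T → 1; minimax = 1.
-3 ≠ 1, so no pure-strategy equilibrium exists.

No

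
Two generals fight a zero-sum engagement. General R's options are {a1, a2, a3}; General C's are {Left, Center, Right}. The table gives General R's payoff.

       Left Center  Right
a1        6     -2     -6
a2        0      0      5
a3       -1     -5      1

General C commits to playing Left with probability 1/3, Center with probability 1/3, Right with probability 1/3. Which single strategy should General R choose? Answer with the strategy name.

a2

Expected payoff of a1: (1/3)·6 + (1/3)·(-2) + (1/3)·(-6) = -2/3.
Expected payoff of a2: (1/3)·0 + (1/3)·0 + (1/3)·5 = 5/3.
Expected payoff of a3: (1/3)·(-1) + (1/3)·(-5) + (1/3)·1 = -5/3.
The largest is 5/3, so General R's best response is a2.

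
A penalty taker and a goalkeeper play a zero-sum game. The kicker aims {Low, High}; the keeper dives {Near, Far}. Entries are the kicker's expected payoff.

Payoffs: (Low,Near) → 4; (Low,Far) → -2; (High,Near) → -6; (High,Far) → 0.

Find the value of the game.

Row minima: Low → -2, High → -6; maximin = -2.
Column maxima: Near → 4, Far → 0; minimax = 0.
-2 ≠ 0, so there is no saddle point; optimal play is mixed.
Let the kicker play Low with probability p. Expected payoff against Near: 4p + (-6)(1−p) = 10p − 6; against Far: (-2)p + 0(1−p) = −2p.
Setting these equal: 10p − 6 = −2p ⇒ 12p = 6 ⇒ p = 1/2, and the value is (10)·(1/2) − 6 = -1.
For the keeper: with q = P(Near), equating Low's and High's payoffs gives 6q − 2 = −6q ⇒ q = 1/6.

-1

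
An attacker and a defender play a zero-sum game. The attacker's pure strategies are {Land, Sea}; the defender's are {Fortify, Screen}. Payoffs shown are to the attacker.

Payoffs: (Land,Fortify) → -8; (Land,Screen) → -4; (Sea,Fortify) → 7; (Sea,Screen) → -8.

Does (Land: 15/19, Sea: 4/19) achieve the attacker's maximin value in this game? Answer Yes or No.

Yes

Against Fortify this mix gives (15/19)·(-8) + (4/19)·7 = -92/19.
Against Screen this mix gives (15/19)·(-4) + (4/19)·(-8) = -92/19.
All of the defender's active replies (Fortify, Screen) yield -92/19, and no column does worse for the attacker. The mix makes the defender indifferent and guarantees -92/19, so it is optimal.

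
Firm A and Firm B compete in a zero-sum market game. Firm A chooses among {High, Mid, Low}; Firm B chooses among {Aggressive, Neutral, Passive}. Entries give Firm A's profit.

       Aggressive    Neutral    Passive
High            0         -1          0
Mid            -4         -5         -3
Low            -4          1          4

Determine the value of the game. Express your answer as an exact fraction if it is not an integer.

-2/3

Row minima: High → -1, Mid → -5, Low → -4; maximin = -1.
Column maxima: Aggressive → 0, Neutral → 1, Passive → 4; minimax = 0.
-1 ≠ 0, so there is no saddle point; optimal play is mixed.
Mid is strictly dominated by High, so Firm A never plays it.
Passive is strictly dominated by Neutral (it gives Firm A strictly more in every row), so Firm B never plays it.
On the remaining 2×2 (High, Low vs Aggressive, Neutral):
Let Firm A play High with probability p. Expected payoff against Aggressive: 0p + (-4)(1−p) = 4p − 4; against Neutral: (-1)p + 1(1−p) = −2p + 1.
Setting these equal: 4p − 4 = −2p + 1 ⇒ 6p = 5 ⇒ p = 5/6, and the value is (4)·(5/6) − 4 = -2/3.
For Firm B: with q = P(Aggressive), equating High's and Low's payoffs gives q − 1 = −5q + 1 ⇒ q = 1/3.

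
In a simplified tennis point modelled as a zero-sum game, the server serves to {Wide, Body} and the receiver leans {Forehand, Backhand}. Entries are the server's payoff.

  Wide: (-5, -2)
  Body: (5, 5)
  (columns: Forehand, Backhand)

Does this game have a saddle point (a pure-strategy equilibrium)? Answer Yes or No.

Yes

Row minima: Wide → -5, Body → 5; maximin = 5.
Column maxima: Forehand → 5, Backhand → 5; minimax = 5.
maximin = minimax = 5, so a saddle point exists.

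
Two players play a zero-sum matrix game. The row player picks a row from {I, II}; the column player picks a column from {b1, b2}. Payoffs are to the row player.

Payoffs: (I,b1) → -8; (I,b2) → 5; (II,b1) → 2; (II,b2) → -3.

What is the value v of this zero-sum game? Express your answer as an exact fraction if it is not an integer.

-7/9

Row minima: I → -8, II → -3; maximin = -3.
Column maxima: b1 → 2, b2 → 5; minimax = 2.
-3 ≠ 2, so there is no saddle point; optimal play is mixed.
Let the row player play I with probability p. Expected payoff against b1: (-8)p + 2(1−p) = −10p + 2; against b2: 5p + (-3)(1−p) = 8p − 3.
Setting these equal: −10p + 2 = 8p − 3 ⇒ −18p = -5 ⇒ p = 5/18, and the value is (-10)·(5/18) + 2 = -7/9.
For the column player: with q = P(b1), equating I's and II's payoffs gives −13q + 5 = 5q − 3 ⇒ q = 4/9.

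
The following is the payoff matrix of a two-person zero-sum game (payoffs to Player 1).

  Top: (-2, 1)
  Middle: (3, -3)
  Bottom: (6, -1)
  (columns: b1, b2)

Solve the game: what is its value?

Row minima: Top → -2, Middle → -3, Bottom → -1; maximin = -1.
Column maxima: b1 → 6, b2 → 1; minimax = 1.
-1 ≠ 1, so there is no saddle point; optimal play is mixed.
Middle is strictly dominated by Bottom, so Player 1 never plays it.
On the remaining 2×2 (Top, Bottom vs b1, b2):
Let Player 1 play Top with probability p. Expected payoff against b1: (-2)p + 6(1−p) = −8p + 6; against b2: 1p + (-1)(1−p) = 2p − 1.
Setting these equal: −8p + 6 = 2p − 1 ⇒ −10p = -7 ⇒ p = 7/10, and the value is (-8)·(7/10) + 6 = 2/5.
For Player 2: with q = P(b1), equating Top's and Bottom's payoffs gives −3q + 1 = 7q − 1 ⇒ q = 1/5.

2/5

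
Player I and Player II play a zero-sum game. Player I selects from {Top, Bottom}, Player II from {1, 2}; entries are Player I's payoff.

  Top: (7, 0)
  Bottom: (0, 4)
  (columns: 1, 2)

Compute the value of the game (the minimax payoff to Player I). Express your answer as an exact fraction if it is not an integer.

28/11

Row minima: Top → 0, Bottom → 0; maximin = 0.
Column maxima: 1 → 7, 2 → 4; minimax = 4.
0 ≠ 4, so there is no saddle point; optimal play is mixed.
Let Player I play Top with probability p. Expected payoff against 1: 7p + 0(1−p) = 7p; against 2: 0p + 4(1−p) = −4p + 4.
Setting these equal: 7p = −4p + 4 ⇒ 11p = 4 ⇒ p = 4/11, and the value is (7)·(4/11) = 28/11.
For Player II: with q = P(1), equating Top's and Bottom's payoffs gives 7q = −4q + 4 ⇒ q = 4/11.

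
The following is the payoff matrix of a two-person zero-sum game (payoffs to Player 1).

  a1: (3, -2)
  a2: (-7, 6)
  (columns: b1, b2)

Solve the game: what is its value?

2/9

Row minima: a1 → -2, a2 → -7; maximin = -2.
Column maxima: b1 → 3, b2 → 6; minimax = 3.
-2 ≠ 3, so there is no saddle point; optimal play is mixed.
Let Player 1 play a1 with probability p. Expected payoff against b1: 3p + (-7)(1−p) = 10p − 7; against b2: (-2)p + 6(1−p) = −8p + 6.
Setting these equal: 10p − 7 = −8p + 6 ⇒ 18p = 13 ⇒ p = 13/18, and the value is (10)·(13/18) − 7 = 2/9.
For Player 2: with q = P(b1), equating a1's and a2's payoffs gives 5q − 2 = −13q + 6 ⇒ q = 4/9.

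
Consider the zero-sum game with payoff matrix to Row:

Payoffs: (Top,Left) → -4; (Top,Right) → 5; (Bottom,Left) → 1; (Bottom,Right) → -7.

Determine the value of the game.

Row minima: Top → -4, Bottom → -7; maximin = -4.
Column maxima: Left → 1, Right → 5; minimax = 1.
-4 ≠ 1, so there is no saddle point; optimal play is mixed.
Let Row play Top with probability p. Expected payoff against Left: (-4)p + 1(1−p) = −5p + 1; against Right: 5p + (-7)(1−p) = 12p − 7.
Setting these equal: −5p + 1 = 12p − 7 ⇒ −17p = -8 ⇒ p = 8/17, and the value is (-5)·(8/17) + 1 = -23/17.
For Column: with q = P(Left), equating Top's and Bottom's payoffs gives −9q + 5 = 8q − 7 ⇒ q = 12/17.

-23/17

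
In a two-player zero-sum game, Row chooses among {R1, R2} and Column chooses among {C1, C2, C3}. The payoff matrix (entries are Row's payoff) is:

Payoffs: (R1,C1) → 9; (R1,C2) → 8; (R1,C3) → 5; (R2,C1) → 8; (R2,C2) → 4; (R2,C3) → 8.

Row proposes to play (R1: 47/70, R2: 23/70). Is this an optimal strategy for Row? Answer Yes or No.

No

Against C1 this mix gives (47/70)·9 + (23/70)·8 = 607/70.
Against C2 this mix gives (47/70)·8 + (23/70)·4 = 234/35.
Against C3 this mix gives (47/70)·5 + (23/70)·8 = 419/70.
Column will play C3, holding Row to 419/70. Shifting weight toward the row that does better against C3 would raise this floor (the equalizing mix achieves 44/7 against both C3 and C2), so the proposed strategy is not optimal.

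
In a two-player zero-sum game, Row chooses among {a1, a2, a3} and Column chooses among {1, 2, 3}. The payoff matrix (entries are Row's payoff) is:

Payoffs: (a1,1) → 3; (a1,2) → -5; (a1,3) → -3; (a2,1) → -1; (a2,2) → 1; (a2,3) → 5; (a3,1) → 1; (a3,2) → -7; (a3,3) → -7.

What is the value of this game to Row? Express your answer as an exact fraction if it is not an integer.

-1/5

Row minima: a1 → -5, a2 → -1, a3 → -7; maximin = -1.
Column maxima: 1 → 3, 2 → 1, 3 → 5; minimax = 1.
-1 ≠ 1, so there is no saddle point; optimal play is mixed.
a3 is strictly dominated by a1, so Row never plays it.
With a3 eliminated, 3 is strictly dominated by 2 (it gives Row strictly more in every remaining row), so Column never plays it.
On the remaining 2×2 (a1, a2 vs 1, 2):
Let Row play a1 with probability p. Expected payoff against 1: 3p + (-1)(1−p) = 4p − 1; against 2: (-5)p + 1(1−p) = −6p + 1.
Setting these equal: 4p − 1 = −6p + 1 ⇒ 10p = 2 ⇒ p = 1/5, and the value is (4)·(1/5) − 1 = -1/5.
For Column: with q = P(1), equating a1's and a2's payoffs gives 8q − 5 = −2q + 1 ⇒ q = 3/5.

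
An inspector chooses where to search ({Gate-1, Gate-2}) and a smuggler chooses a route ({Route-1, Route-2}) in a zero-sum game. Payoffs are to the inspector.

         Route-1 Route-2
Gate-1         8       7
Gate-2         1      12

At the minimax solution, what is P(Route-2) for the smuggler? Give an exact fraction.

Row minima: Gate-1 → 7, Gate-2 → 1; maximin = 7.
Column maxima: Route-1 → 8, Route-2 → 12; minimax = 8.
7 ≠ 8, so there is no saddle point; optimal play is mixed.
Let the inspector play Gate-1 with probability p. Expected payoff against Route-1: 8p + 1(1−p) = 7p + 1; against Route-2: 7p + 12(1−p) = −5p + 12.
Setting these equal: 7p + 1 = −5p + 12 ⇒ 12p = 11 ⇒ p = 11/12, and the value is (7)·(11/12) + 1 = 89/12.
For the smuggler: with q = P(Route-1), equating Gate-1's and Gate-2's payoffs gives q + 7 = −11q + 12 ⇒ q = 5/12.

7/12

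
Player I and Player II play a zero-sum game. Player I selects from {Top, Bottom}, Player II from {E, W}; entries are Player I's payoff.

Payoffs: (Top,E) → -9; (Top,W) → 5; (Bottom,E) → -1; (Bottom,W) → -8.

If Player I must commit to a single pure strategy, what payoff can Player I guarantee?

Row minima: Top → -9, Bottom → -8.
The best of these is -8.

-8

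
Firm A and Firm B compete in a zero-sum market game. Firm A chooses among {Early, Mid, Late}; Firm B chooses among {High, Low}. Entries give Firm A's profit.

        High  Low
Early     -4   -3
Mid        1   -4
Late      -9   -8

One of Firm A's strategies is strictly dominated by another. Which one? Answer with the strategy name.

Late

Early gives a strictly higher payoff than Late against every column: -4 > -9, -3 > -8.
So Late is strictly dominated and Firm A never plays it.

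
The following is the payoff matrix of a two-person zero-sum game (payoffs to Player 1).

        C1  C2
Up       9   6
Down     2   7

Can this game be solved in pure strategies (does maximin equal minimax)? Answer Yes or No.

No

Row minima: Up → 6, Down → 2; maximin = 6.
Column maxima: C1 → 9, C2 → 7; minimax = 7.
6 ≠ 7, so no pure-strategy equilibrium exists.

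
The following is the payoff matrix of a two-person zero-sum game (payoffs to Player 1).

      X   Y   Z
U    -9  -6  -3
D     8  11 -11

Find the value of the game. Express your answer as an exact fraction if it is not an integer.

Row minima: U → -9, D → -11; maximin = -9.
Column maxima: X → 8, Y → 11, Z → -3; minimax = -3.
-9 ≠ -3, so there is no saddle point; optimal play is mixed.
Y is strictly dominated by X (it gives Player 1 strictly more in every row), so Player 2 never plays it.
On the remaining 2×2 (U, D vs X, Z):
Let Player 1 play U with probability p. Expected payoff against X: (-9)p + 8(1−p) = −17p + 8; against Z: (-3)p + (-11)(1−p) = 8p − 11.
Setting these equal: −17p + 8 = 8p − 11 ⇒ −25p = -19 ⇒ p = 19/25, and the value is (-17)·(19/25) + 8 = -123/25.
For Player 2: with q = P(X), equating U's and D's payoffs gives −6q − 3 = 19q − 11 ⇒ q = 8/25.

-123/25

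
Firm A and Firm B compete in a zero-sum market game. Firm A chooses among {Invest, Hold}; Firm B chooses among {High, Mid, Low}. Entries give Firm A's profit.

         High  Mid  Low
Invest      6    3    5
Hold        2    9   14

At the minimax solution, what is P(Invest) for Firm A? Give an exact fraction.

Row minima: Invest → 3, Hold → 2; maximin = 3.
Column maxima: High → 6, Mid → 9, Low → 14; minimax = 6.
3 ≠ 6, so there is no saddle point; optimal play is mixed.
Low is strictly dominated by Mid (it gives Firm A strictly more in every row), so Firm B never plays it.
On the remaining 2×2 (Invest, Hold vs High, Mid):
Let Firm A play Invest with probability p. Expected payoff against High: 6p + 2(1−p) = 4p + 2; against Mid: 3p + 9(1−p) = −6p + 9.
Setting these equal: 4p + 2 = −6p + 9 ⇒ 10p = 7 ⇒ p = 7/10, and the value is (4)·(7/10) + 2 = 24/5.
For Firm B: with q = P(High), equating Invest's and Hold's payoffs gives 3q + 3 = −7q + 9 ⇒ q = 3/5.

7/10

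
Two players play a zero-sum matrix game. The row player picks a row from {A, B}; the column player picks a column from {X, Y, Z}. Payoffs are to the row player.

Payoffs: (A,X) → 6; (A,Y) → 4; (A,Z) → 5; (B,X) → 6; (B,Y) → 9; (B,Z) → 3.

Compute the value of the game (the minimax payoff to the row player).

Row minima: A → 4, B → 3; maximin = 4.
Column maxima: X → 6, Y → 9, Z → 5; minimax = 5.
4 ≠ 5, so there is no saddle point; optimal play is mixed.
X is strictly dominated by Z (it gives the row player strictly more in every row), so the column player never plays it.
On the remaining 2×2 (A, B vs Y, Z):
Let the row player play A with probability p. Expected payoff against Y: 4p + 9(1−p) = −5p + 9; against Z: 5p + 3(1−p) = 2p + 3.
Setting these equal: −5p + 9 = 2p + 3 ⇒ −7p = -6 ⇒ p = 6/7, and the value is (-5)·(6/7) + 9 = 33/7.
For the column player: with q = P(Y), equating A's and B's payoffs gives −q + 5 = 6q + 3 ⇒ q = 2/7.

33/7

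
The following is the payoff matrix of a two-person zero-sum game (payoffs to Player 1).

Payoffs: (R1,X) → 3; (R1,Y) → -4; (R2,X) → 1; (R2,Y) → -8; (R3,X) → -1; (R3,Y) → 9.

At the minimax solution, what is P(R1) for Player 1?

Row minima: R1 → -4, R2 → -8, R3 → -1; maximin = -1.
Column maxima: X → 3, Y → 9; minimax = 3.
-1 ≠ 3, so there is no saddle point; optimal play is mixed.
R2 is strictly dominated by R1, so Player 1 never plays it.
On the remaining 2×2 (R1, R3 vs X, Y):
Let Player 1 play R1 with probability p. Expected payoff against X: 3p + (-1)(1−p) = 4p − 1; against Y: (-4)p + 9(1−p) = −13p + 9.
Setting these equal: 4p − 1 = −13p + 9 ⇒ 17p = 10 ⇒ p = 10/17, and the value is (4)·(10/17) − 1 = 23/17.
For Player 2: with q = P(X), equating R1's and R3's payoffs gives 7q − 4 = −10q + 9 ⇒ q = 13/17.

10/17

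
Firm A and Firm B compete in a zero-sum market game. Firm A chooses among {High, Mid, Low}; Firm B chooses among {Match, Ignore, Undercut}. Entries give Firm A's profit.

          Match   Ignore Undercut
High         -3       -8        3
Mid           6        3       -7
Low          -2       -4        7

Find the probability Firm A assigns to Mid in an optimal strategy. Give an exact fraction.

11/21

Row minima: High → -8, Mid → -7, Low → -4; maximin = -4.
Column maxima: Match → 6, Ignore → 3, Undercut → 7; minimax = 3.
-4 ≠ 3, so there is no saddle point; optimal play is mixed.
High is strictly dominated by Low, so Firm A never plays it.
Match is strictly dominated by Ignore (it gives Firm A strictly more in every row), so Firm B never plays it.
On the remaining 2×2 (Mid, Low vs Ignore, Undercut):
Let Firm A play Mid with probability p. Expected payoff against Ignore: 3p + (-4)(1−p) = 7p − 4; against Undercut: (-7)p + 7(1−p) = −14p + 7.
Setting these equal: 7p − 4 = −14p + 7 ⇒ 21p = 11 ⇒ p = 11/21, and the value is (7)·(11/21) − 4 = -1/3.
For Firm B: with q = P(Ignore), equating Mid's and Low's payoffs gives 10q − 7 = −11q + 7 ⇒ q = 2/3.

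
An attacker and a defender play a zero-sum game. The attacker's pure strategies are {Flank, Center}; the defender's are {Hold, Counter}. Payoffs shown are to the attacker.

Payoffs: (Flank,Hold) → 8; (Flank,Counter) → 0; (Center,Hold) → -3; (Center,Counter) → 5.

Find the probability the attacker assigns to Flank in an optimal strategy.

1/2

Row minima: Flank → 0, Center → -3; maximin = 0.
Column maxima: Hold → 8, Counter → 5; minimax = 5.
0 ≠ 5, so there is no saddle point; optimal play is mixed.
Let the attacker play Flank with probability p. Expected payoff against Hold: 8p + (-3)(1−p) = 11p − 3; against Counter: 0p + 5(1−p) = −5p + 5.
Setting these equal: 11p − 3 = −5p + 5 ⇒ 16p = 8 ⇒ p = 1/2, and the value is (11)·(1/2) − 3 = 5/2.
For the defender: with q = P(Hold), equating Flank's and Center's payoffs gives 8q = −8q + 5 ⇒ q = 5/16.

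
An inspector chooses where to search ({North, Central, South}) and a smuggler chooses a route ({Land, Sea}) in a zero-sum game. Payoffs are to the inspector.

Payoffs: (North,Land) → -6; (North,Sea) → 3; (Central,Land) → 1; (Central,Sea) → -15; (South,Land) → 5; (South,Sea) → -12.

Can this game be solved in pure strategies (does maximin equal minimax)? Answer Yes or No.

No

Row minima: North → -6, Central → -15, South → -12; maximin = -6.
Column maxima: Land → 5, Sea → 3; minimax = 3.
-6 ≠ 3, so no pure-strategy equilibrium exists.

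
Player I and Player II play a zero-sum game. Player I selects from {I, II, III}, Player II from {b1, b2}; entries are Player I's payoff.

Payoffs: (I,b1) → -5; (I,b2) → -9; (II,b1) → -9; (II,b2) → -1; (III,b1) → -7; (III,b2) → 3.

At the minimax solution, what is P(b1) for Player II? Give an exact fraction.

6/7

Row minima: I → -9, II → -9, III → -7; maximin = -7.
Column maxima: b1 → -5, b2 → 3; minimax = -5.
-7 ≠ -5, so there is no saddle point; optimal play is mixed.
II is strictly dominated by III, so Player I never plays it.
On the remaining 2×2 (I, III vs b1, b2):
Let Player I play I with probability p. Expected payoff against b1: (-5)p + (-7)(1−p) = 2p − 7; against b2: (-9)p + 3(1−p) = −12p + 3.
Setting these equal: 2p − 7 = −12p + 3 ⇒ 14p = 10 ⇒ p = 5/7, and the value is (2)·(5/7) − 7 = -39/7.
For Player II: with q = P(b1), equating I's and III's payoffs gives 4q − 9 = −10q + 3 ⇒ q = 6/7.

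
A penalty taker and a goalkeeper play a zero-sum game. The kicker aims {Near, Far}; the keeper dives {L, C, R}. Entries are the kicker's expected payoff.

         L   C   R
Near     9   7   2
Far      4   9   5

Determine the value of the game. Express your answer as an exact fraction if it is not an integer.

37/8

Row minima: Near → 2, Far → 4; maximin = 4.
Column maxima: L → 9, C → 9, R → 5; minimax = 5.
4 ≠ 5, so there is no saddle point; optimal play is mixed.
C is strictly dominated by R (it gives the kicker strictly more in every row), so the keeper never plays it.
On the remaining 2×2 (Near, Far vs L, R):
Let the kicker play Near with probability p. Expected payoff against L: 9p + 4(1−p) = 5p + 4; against R: 2p + 5(1−p) = −3p + 5.
Setting these equal: 5p + 4 = −3p + 5 ⇒ 8p = 1 ⇒ p = 1/8, and the value is (5)·(1/8) + 4 = 37/8.
For the keeper: with q = P(L), equating Near's and Far's payoffs gives 7q + 2 = −q + 5 ⇒ q = 3/8.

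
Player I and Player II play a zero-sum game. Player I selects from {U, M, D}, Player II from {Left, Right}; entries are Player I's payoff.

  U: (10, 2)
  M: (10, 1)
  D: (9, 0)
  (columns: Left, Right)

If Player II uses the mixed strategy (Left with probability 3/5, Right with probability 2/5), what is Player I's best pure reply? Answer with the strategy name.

Expected payoff of U: (3/5)·10 + (2/5)·2 = 34/5.
Expected payoff of M: (3/5)·10 + (2/5)·1 = 32/5.
Expected payoff of D: (3/5)·9 + (2/5)·0 = 27/5.
The largest is 34/5, so Player I's best response is U.

U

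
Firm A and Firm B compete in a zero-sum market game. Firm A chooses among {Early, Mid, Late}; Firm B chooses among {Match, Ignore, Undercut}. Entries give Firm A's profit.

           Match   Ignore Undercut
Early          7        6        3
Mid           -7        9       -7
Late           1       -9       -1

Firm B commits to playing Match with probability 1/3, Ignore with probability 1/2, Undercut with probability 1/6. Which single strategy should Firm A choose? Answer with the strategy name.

Early

Expected payoff of Early: (1/3)·7 + (1/2)·6 + (1/6)·3 = 35/6.
Expected payoff of Mid: (1/3)·(-7) + (1/2)·9 + (1/6)·(-7) = 1.
Expected payoff of Late: (1/3)·1 + (1/2)·(-9) + (1/6)·(-1) = -13/3.
The largest is 35/6, so Firm A's best response is Early.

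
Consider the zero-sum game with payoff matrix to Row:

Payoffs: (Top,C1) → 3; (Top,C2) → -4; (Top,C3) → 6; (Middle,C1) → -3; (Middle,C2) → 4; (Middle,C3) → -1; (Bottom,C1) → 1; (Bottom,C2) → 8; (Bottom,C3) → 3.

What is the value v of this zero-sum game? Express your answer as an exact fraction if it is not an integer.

Row minima: Top → -4, Middle → -3, Bottom → 1; maximin = 1.
Column maxima: C1 → 3, C2 → 8, C3 → 6; minimax = 3.
1 ≠ 3, so there is no saddle point; optimal play is mixed.
Middle is strictly dominated by Bottom, so Row never plays it.
C3 is strictly dominated by C1 (it gives Row strictly more in every row), so Column never plays it.
On the remaining 2×2 (Top, Bottom vs C1, C2):
Let Row play Top with probability p. Expected payoff against C1: 3p + 1(1−p) = 2p + 1; against C2: (-4)p + 8(1−p) = −12p + 8.
Setting these equal: 2p + 1 = −12p + 8 ⇒ 14p = 7 ⇒ p = 1/2, and the value is (2)·(1/2) + 1 = 2.
For Column: with q = P(C1), equating Top's and Bottom's payoffs gives 7q − 4 = −7q + 8 ⇒ q = 6/7.

2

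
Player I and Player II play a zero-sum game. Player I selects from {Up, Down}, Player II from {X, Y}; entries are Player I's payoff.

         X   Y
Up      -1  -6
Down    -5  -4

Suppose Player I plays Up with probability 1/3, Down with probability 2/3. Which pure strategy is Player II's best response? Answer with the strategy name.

Y

If Player II plays X, Player I's expected payoff is (1/3)·(-1) + (2/3)·(-5) = -11/3.
If Player II plays Y, Player I's expected payoff is (1/3)·(-6) + (2/3)·(-4) = -14/3.
Player II minimizes Player I's payoff; the smallest is -14/3, so the best response is Y.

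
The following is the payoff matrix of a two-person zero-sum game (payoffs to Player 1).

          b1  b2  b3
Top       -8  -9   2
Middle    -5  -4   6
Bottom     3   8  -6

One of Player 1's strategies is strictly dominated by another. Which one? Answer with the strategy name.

Middle gives a strictly higher payoff than Top against every column: -5 > -8, -4 > -9, 6 > 2.
So Top is strictly dominated and Player 1 never plays it.

Top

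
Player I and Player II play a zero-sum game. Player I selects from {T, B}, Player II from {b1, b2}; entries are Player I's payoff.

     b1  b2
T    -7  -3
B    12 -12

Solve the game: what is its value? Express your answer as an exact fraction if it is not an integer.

Row minima: T → -7, B → -12; maximin = -7.
Column maxima: b1 → 12, b2 → -3; minimax = -3.
-7 ≠ -3, so there is no saddle point; optimal play is mixed.
Let Player I play T with probability p. Expected payoff against b1: (-7)p + 12(1−p) = −19p + 12; against b2: (-3)p + (-12)(1−p) = 9p − 12.
Setting these equal: −19p + 12 = 9p − 12 ⇒ −28p = -24 ⇒ p = 6/7, and the value is (-19)·(6/7) + 12 = -30/7.
For Player II: with q = P(b1), equating T's and B's payoffs gives −4q − 3 = 24q − 12 ⇒ q = 9/28.

-30/7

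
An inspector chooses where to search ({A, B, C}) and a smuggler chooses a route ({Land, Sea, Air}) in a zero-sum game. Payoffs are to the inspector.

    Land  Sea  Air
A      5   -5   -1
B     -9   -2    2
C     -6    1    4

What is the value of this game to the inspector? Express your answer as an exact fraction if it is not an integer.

Row minima: A → -5, B → -9, C → -6; maximin = -5.
Column maxima: Land → 5, Sea → 1, Air → 4; minimax = 1.
-5 ≠ 1, so there is no saddle point; optimal play is mixed.
B is strictly dominated by C, so the inspector never plays it.
Air is strictly dominated by Sea (it gives the inspector strictly more in every row), so the smuggler never plays it.
On the remaining 2×2 (A, C vs Land, Sea):
Let the inspector play A with probability p. Expected payoff against Land: 5p + (-6)(1−p) = 11p − 6; against Sea: (-5)p + 1(1−p) = −6p + 1.
Setting these equal: 11p − 6 = −6p + 1 ⇒ 17p = 7 ⇒ p = 7/17, and the value is (11)·(7/17) − 6 = -25/17.
For the smuggler: with q = P(Land), equating A's and C's payoffs gives 10q − 5 = −7q + 1 ⇒ q = 6/17.

-25/17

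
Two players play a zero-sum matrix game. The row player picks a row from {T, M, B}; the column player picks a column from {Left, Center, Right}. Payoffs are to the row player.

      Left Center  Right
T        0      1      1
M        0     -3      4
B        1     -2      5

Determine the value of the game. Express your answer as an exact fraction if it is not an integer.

1/4

Row minima: T → 0, M → -3, B → -2; maximin = 0.
Column maxima: Left → 1, Center → 1, Right → 5; minimax = 1.
0 ≠ 1, so there is no saddle point; optimal play is mixed.
M is strictly dominated by B, so the row player never plays it.
Right is strictly dominated by Left (it gives the row player strictly more in every row), so the column player never plays it.
On the remaining 2×2 (T, B vs Left, Center):
Let the row player play T with probability p. Expected payoff against Left: 0p + 1(1−p) = −p + 1; against Center: 1p + (-2)(1−p) = 3p − 2.
Setting these equal: −p + 1 = 3p − 2 ⇒ −4p = -3 ⇒ p = 3/4, and the value is (-1)·(3/4) + 1 = 1/4.
For the column player: with q = P(Left), equating T's and B's payoffs gives −q + 1 = 3q − 2 ⇒ q = 3/4.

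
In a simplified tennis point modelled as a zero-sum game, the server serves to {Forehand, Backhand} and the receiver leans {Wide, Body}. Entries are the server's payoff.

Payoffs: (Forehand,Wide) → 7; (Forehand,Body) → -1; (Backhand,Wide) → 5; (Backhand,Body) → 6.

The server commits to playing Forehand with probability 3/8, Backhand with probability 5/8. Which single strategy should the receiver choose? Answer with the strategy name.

Body

If the receiver plays Wide, the server's expected payoff is (3/8)·7 + (5/8)·5 = 23/4.
If the receiver plays Body, the server's expected payoff is (3/8)·(-1) + (5/8)·6 = 27/8.
The receiver minimizes the server's payoff; the smallest is 27/8, so the best response is Body.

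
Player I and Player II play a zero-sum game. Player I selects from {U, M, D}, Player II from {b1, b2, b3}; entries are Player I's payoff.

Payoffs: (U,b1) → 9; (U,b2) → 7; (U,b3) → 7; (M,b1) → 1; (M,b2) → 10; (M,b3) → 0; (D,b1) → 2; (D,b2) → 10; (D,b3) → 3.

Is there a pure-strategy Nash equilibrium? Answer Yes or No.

Yes

Row minima: U → 7, M → 0, D → 2; maximin = 7.
Column maxima: b1 → 9, b2 → 10, b3 → 7; minimax = 7.
maximin = minimax = 7, so a saddle point exists.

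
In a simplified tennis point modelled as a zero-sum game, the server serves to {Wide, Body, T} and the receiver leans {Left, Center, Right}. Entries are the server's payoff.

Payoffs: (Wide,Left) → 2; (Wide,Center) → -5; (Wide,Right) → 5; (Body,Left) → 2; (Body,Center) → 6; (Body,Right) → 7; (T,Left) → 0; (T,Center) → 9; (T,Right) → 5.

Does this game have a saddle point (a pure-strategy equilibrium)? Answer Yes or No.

Yes

Row minima: Wide → -5, Body → 2, T → 0; maximin = 2.
Column maxima: Left → 2, Center → 9, Right → 7; minimax = 2.
maximin = minimax = 2, so a saddle point exists.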